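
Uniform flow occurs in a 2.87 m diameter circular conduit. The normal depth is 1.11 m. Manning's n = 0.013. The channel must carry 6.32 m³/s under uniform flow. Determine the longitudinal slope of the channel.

S = 0.0025

For a circular section of diameter D = 2.87 m at depth y = 1.11 m, the central angle is θ = 2 arccos(1 − 2y/D) = 2.685 rad. Then A = (D²/8)(θ − sin θ) = 2.31 m² and P = Dθ/2 = 3.852 m.
Hydraulic radius R = A/P = 2.31/3.852 = 0.5996 m.
From Manning's equation, S = [nQ / (1 A R^(2/3))]² = [0.013 × 6.32 / (1 × 2.31 × 0.5996^(2/3))]² = 0.0025.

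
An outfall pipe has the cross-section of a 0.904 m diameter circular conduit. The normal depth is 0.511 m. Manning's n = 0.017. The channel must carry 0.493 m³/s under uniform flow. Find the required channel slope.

For a circular section of diameter D = 0.904 m at depth y = 0.511 m, the central angle is θ = 2 arccos(1 − 2y/D) = 3.403 rad. Then A = (D²/8)(θ − sin θ) = 0.3741 m² and P = Dθ/2 = 1.538 m.
Hydraulic radius R = A/P = 0.3741/1.538 = 0.2432 m.
From Manning's equation, S = [nQ / (1 A R^(2/3))]² = [0.017 × 0.493 / (1 × 0.3741 × 0.2432^(2/3))]² = 0.00331.

S = 0.00331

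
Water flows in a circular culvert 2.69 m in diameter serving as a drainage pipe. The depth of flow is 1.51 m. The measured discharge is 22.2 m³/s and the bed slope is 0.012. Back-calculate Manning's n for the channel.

For a circular section of diameter D = 2.69 m at depth y = 1.51 m, the central angle is θ = 2 arccos(1 − 2y/D) = 3.388 rad. Then A = (D²/8)(θ − sin θ) = 3.284 m² and P = Dθ/2 = 4.556 m.
Hydraulic radius R = A/P = 3.284/4.556 = 0.7208 m.
Rearranging Manning's equation: n = (1/Q) A R^(2/3) S^(1/2) = (1/22.2) × 3.284 × 0.7208^(2/3) × √0.012 = 0.013.

n = 0.013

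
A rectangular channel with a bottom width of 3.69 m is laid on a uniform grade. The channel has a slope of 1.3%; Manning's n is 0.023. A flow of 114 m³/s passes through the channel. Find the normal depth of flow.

Manning's equation rearranged: A R^(2/3) = nQ / (1·√S) = 0.023 × 114 / (√0.013) = 23.
Trying y = 6.47 m: A R^(2/3) = 30.38 — high.
Trying y = 5.09 m: A R^(2/3) = 22.99 — close enough.

y_n = 5.09 m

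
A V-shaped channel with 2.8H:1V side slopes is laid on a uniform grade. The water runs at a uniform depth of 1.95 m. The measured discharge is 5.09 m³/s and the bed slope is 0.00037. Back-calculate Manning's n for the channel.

For a triangular section with side slope z = 2.8: A = zy² = 2.8×1.95² = 10.65 m²; P = 2y√(1+z²) = 2×1.95×2.973 = 11.6 m.
Hydraulic radius R = A/P = 10.65/11.6 = 0.9182 m.
Rearranging Manning's equation: n = (1/Q) A R^(2/3) S^(1/2) = (1/5.09) × 10.65 × 0.9182^(2/3) × √0.00037 = 0.038.

n = 0.038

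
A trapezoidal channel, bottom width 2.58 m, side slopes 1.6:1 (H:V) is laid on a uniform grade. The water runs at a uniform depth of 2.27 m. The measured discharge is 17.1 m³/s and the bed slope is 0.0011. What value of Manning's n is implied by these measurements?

With bottom width b = 2.58 m and side slope z = 1.6: A = (b + zy)y = (2.58 + 1.6×2.27)×2.27 = 14.1 m²; P = b + 2y√(1+z²) = 2.58 + 2×2.27×1.887 = 11.15 m.
Hydraulic radius R = A/P = 14.1/11.15 = 1.265 m.
Rearranging Manning's equation: n = (1/Q) A R^(2/3) S^(1/2) = (1/17.1) × 14.1 × 1.265^(2/3) × √0.0011 = 0.032.

n = 0.032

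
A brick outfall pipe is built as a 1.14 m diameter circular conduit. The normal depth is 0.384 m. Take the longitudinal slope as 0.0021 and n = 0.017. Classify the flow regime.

For a circular section of diameter D = 1.14 m at depth y = 0.384 m, the central angle is θ = 2 arccos(1 − 2y/D) = 2.477 rad. Then A = (D²/8)(θ − sin θ) = 0.3021 m² and P = Dθ/2 = 1.412 m.
Hydraulic radius R = A/P = 0.3021/1.412 = 0.214 m.
V = (1/n) R^(2/3) √S = (1/0.017) × 0.214^(2/3) × √0.0021 = 0.9645 m/s. Hydraulic depth D_h = A/T = 0.3021/1.078 = 0.2804 m.
Froude number Fr = V/√(g·D_h) = 0.9645/√(9.81×0.2804) = 0.582, which is less than 1, so the flow is subcritical.

subcritical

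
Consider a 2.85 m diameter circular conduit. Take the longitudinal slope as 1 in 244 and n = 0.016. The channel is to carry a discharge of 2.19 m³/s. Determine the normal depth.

y_n = 0.631 m

Manning's equation rearranged: A R^(2/3) = nQ / (1·√S) = 0.016 × 2.19 / (√0.004098) = 0.5473.
At y = 0.707 m: A R^(2/3) = 0.6865 — too large.
At y = 0.507 m: A R^(2/3) = 0.3512 — too small.
At y = 0.631 m: A R^(2/3) = 0.5471 — matches.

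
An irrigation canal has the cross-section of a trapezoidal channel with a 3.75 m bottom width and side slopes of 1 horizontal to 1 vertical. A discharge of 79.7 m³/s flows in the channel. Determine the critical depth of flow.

y_c = 2.79 m

At critical depth, Q² T / (g A³) = 1, i.e. A³/T = Q²/g = 79.7²/9.81 = 647.5.
Trying y = 3.42 m: A³/T = 1392 — high.
Trying y = 2.29 m: A³/T = 317.7 — low.
Trying y = 2.79 m: A³/T = 651.1 — close enough.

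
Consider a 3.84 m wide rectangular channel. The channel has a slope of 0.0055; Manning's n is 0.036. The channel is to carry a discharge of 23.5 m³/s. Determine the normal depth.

y_n = 2.74 m

Manning's equation rearranged: A R^(2/3) = nQ / (1·√S) = 0.036 × 23.5 / (√0.0055) = 11.41.
Try y = 2.13 m: A R^(2/3) = 8.232 — low.
Try y = 3.1 m: A R^(2/3) = 13.34 — high.
Try y = 2.74 m: A R^(2/3) = 11.41 — close enough.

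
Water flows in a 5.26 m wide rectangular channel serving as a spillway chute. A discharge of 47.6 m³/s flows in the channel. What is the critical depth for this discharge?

For a rectangular channel, critical depth y_c = (q²/g)^(1/3) where q = Q/b = 47.6/5.26 = 9.049 m²/s.
So y_c = (9.049²/9.81)^(1/3) = 2.03 m.

y_c = 2.03 m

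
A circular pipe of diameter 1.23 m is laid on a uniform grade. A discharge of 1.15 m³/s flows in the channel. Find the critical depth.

At critical depth, Q² T / (g A³) = 1, i.e. A³/T = Q²/g = 1.15²/9.81 = 0.1348.
Trying y = 0.433 m: A³/T = 0.04437 — short.
Trying y = 0.578 m: A³/T = 0.1345 — ≈ 0.1348.

y_c = 0.578 m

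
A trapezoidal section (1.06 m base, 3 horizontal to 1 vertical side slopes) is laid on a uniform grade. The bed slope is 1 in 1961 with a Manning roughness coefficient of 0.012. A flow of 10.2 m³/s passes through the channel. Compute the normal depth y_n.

Manning's equation rearranged: A R^(2/3) = nQ / (1·√S) = 0.012 × 10.2 / (√0.0005099) = 5.42.
Trying y = 1.47 m: A R^(2/3) = 6.792 — high.
Trying y = 0.917 m: A R^(2/3) = 2.229 — low.
Trying y = 1.34 m: A R^(2/3) = 5.438 — matches.

y_n = 1.34 m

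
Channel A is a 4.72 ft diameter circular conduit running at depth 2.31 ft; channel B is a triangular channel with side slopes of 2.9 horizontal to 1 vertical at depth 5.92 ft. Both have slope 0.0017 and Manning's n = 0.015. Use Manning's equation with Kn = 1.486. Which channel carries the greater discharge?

channel B

Channel A: For a circular section of diameter D = 4.72 ft at depth y = 2.31 ft, the central angle is θ = 2 arccos(1 − 2y/D) = 3.099 rad. Then A = (D²/8)(θ − sin θ) = 8.513 ft² and P = Dθ/2 = 7.314 ft. Hydraulic radius R = A/P = 8.513/7.314 = 1.164 ft. Q_A = (1.486/0.015)·8.513·1.164^(2/3)·√0.0017 = 38.47 ft³/s.
Channel B: For a triangular section with side slope z = 2.9: A = zy² = 2.9×5.92² = 101.6 ft²; P = 2y√(1+z²) = 2×5.92×3.068 = 36.32 ft. Hydraulic radius R = A/P = 101.6/36.32 = 2.798 ft. Q_B = (1.486/0.015)·101.6·2.798^(2/3)·√0.0017 = 824.4 ft³/s.
Q_A = 38.47 ft³/s vs Q_B = 824.4 ft³/s, so channel B carries more.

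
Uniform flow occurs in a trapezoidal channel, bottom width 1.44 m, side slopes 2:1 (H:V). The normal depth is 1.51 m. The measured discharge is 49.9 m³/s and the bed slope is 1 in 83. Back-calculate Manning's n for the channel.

With bottom width b = 1.44 m and side slope z = 2: A = (b + zy)y = (1.44 + 2×1.51)×1.51 = 6.735 m²; P = b + 2y√(1+z²) = 1.44 + 2×1.51×2.236 = 8.193 m.
Hydraulic radius R = A/P = 6.735/8.193 = 0.822 m.
Rearranging Manning's equation: n = (1/Q) A R^(2/3) S^(1/2) = (1/49.9) × 6.735 × 0.822^(2/3) × √0.01205 = 0.013.

n = 0.013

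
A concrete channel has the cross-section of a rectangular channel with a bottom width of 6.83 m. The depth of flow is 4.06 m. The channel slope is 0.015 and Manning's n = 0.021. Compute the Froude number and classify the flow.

Flow area A = b·y = 6.83 × 4.06 = 27.73 m². Wetted perimeter P = b + 2y = 6.83 + 2×4.06 = 14.95 m.
Hydraulic radius R = A/P = 27.73/14.95 = 1.855 m.
V = (1/n) R^(2/3) √S = (1/0.021) × 1.855^(2/3) × √0.015 = 8.804 m/s. Hydraulic depth D_h = A/T = 27.73/6.83 = 4.06 m.
Froude number Fr = V/√(g·D_h) = 8.804/√(9.81×4.06) = 1.4, which is greater than 1, so the flow is supercritical.

supercritical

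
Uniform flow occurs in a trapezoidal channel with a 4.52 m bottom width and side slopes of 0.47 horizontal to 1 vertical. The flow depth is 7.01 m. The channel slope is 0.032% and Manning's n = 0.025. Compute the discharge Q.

With bottom width b = 4.52 m and side slope z = 0.47: A = (b + zy)y = (4.52 + 0.47×7.01)×7.01 = 54.78 m²; P = b + 2y√(1+z²) = 4.52 + 2×7.01×1.105 = 20.01 m.
Hydraulic radius R = A/P = 54.78/20.01 = 2.738 m.
Manning's equation: Q = (1/n) A R^(2/3) S^(1/2) = (1/0.025) × 54.78 × 2.738^(2/3) × 0.00032^(1/2) = 76.7 m³/s.

Q = 76.7 m³/s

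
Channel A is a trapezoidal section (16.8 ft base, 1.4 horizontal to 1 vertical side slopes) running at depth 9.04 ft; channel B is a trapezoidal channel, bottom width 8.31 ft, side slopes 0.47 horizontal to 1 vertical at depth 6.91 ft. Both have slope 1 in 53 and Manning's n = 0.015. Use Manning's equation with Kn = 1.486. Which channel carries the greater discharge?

Channel A: With bottom width b = 16.8 ft and side slope z = 1.4: A = (b + zy)y = (16.8 + 1.4×9.04)×9.04 = 266.3 ft²; P = b + 2y√(1+z²) = 16.8 + 2×9.04×1.72 = 47.91 ft. Hydraulic radius R = A/P = 266.3/47.91 = 5.558 ft. Q_A = (1.486/0.015)·266.3·5.558^(2/3)·√0.01887 = 11370 ft³/s.
Channel B: With bottom width b = 8.31 ft and side slope z = 0.47: A = (b + zy)y = (8.31 + 0.47×6.91)×6.91 = 79.86 ft²; P = b + 2y√(1+z²) = 8.31 + 2×6.91×1.105 = 23.58 ft. Hydraulic radius R = A/P = 79.86/23.58 = 3.387 ft. Q_B = (1.486/0.015)·79.86·3.387^(2/3)·√0.01887 = 2451 ft³/s.
Q_A = 11370 ft³/s vs Q_B = 2451 ft³/s, so channel A carries more.

channel A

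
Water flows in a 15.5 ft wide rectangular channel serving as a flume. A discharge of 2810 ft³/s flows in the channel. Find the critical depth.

y_c = 10.1 ft

For a rectangular channel, critical depth y_c = (q²/g)^(1/3) where q = Q/b = 2810/15.5 = 181.3 ft²/s.
So y_c = (181.3²/32.2)^(1/3) = 10.1 ft.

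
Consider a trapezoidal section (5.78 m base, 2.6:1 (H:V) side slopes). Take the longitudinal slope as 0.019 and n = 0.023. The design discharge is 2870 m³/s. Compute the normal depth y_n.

Manning's equation rearranged: A R^(2/3) = nQ / (1·√S) = 0.023 × 2870 / (√0.019) = 478.9.
At y = 8.34 m: A R^(2/3) = 613.6 — over.
At y = 6.64 m: A R^(2/3) = 357.9 — short.
At y = 7.51 m: A R^(2/3) = 478.2 — close enough.

y_n = 7.51 m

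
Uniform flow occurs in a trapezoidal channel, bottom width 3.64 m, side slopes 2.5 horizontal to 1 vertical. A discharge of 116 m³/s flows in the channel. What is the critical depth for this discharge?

y_c = 2.74 m

At critical depth, Q² T / (g A³) = 1, i.e. A³/T = Q²/g = 116²/9.81 = 1372.
Try y = 2.21 m: A³/T = 565.7 — low.
Try y = 3.21 m: A³/T = 2666 — high.
Try y = 2.74 m: A³/T = 1369 — ≈ 1372.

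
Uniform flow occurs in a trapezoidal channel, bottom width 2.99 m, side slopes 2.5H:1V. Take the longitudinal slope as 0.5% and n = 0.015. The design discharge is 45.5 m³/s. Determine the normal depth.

y_n = 1.51 m

Manning's equation rearranged: A R^(2/3) = nQ / (1·√S) = 0.015 × 45.5 / (√0.005) = 9.652.
At y = 1.63 m: A R^(2/3) = 11.35 — high.
At y = 1.2 m: A R^(2/3) = 5.989 — low.
At y = 1.51 m: A R^(2/3) = 9.652 — matches.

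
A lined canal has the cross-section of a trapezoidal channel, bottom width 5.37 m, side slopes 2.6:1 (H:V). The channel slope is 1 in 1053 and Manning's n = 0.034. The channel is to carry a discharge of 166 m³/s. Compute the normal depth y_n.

y_n = 5.03 m

Manning's equation rearranged: A R^(2/3) = nQ / (1·√S) = 0.034 × 166 / (√0.0009497) = 183.1.
Try y = 6.19 m: A R^(2/3) = 296.5 — over.
Try y = 3.98 m: A R^(2/3) = 108.1 — short.
Try y = 5.03 m: A R^(2/3) = 183.4 — matches.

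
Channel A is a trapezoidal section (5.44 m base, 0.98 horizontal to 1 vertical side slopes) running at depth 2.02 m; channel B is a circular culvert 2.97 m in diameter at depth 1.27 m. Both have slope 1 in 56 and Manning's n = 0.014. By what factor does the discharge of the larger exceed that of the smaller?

Channel A: With bottom width b = 5.44 m and side slope z = 0.98: A = (b + zy)y = (5.44 + 0.98×2.02)×2.02 = 14.99 m²; P = b + 2y√(1+z²) = 5.44 + 2×2.02×1.4 = 11.1 m. Hydraulic radius R = A/P = 14.99/11.1 = 1.351 m. Q_A = (1/0.014)·14.99·1.351^(2/3)·√0.01786 = 174.8 m³/s.
Channel B: For a circular section of diameter D = 2.97 m at depth y = 1.27 m, the central angle is θ = 2 arccos(1 − 2y/D) = 2.851 rad. Then A = (D²/8)(θ − sin θ) = 2.828 m² and P = Dθ/2 = 4.234 m. Hydraulic radius R = A/P = 2.828/4.234 = 0.6679 m. Q_B = (1/0.014)·2.828·0.6679^(2/3)·√0.01786 = 20.62 m³/s.
The larger discharge is 174.8 m³/s and the smaller is 20.62 m³/s; the ratio is 8.48.

8.48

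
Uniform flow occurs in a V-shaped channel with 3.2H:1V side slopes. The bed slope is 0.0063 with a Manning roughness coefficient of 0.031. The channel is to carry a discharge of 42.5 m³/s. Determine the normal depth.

Manning's equation rearranged: A R^(2/3) = nQ / (1·√S) = 0.031 × 42.5 / (√0.0063) = 16.6.
Trying y = 2.83 m: A R^(2/3) = 31.31 — high.
Trying y = 1.6 m: A R^(2/3) = 6.844 — low.
Trying y = 2.23 m: A R^(2/3) = 16.59 — matches.

y_n = 2.23 m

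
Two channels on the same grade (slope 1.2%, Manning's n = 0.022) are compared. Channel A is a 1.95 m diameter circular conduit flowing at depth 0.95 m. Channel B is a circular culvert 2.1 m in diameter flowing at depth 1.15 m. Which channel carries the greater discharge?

channel B

Channel A: For a circular section of diameter D = 1.95 m at depth y = 0.95 m, the central angle is θ = 2 arccos(1 − 2y/D) = 3.09 rad. Then A = (D²/8)(θ − sin θ) = 1.444 m² and P = Dθ/2 = 3.013 m. Hydraulic radius R = A/P = 1.444/3.013 = 0.4794 m. Q_A = (1/0.022)·1.444·0.4794^(2/3)·√0.012 = 4.406 m³/s.
Channel B: For a circular section of diameter D = 2.1 m at depth y = 1.15 m, the central angle is θ = 2 arccos(1 − 2y/D) = 3.332 rad. Then A = (D²/8)(θ − sin θ) = 1.941 m² and P = Dθ/2 = 3.499 m. Hydraulic radius R = A/P = 1.941/3.499 = 0.5549 m. Q_B = (1/0.022)·1.941·0.5549^(2/3)·√0.012 = 6.528 m³/s.
Q_A = 4.406 m³/s vs Q_B = 6.528 m³/s, so channel B carries more.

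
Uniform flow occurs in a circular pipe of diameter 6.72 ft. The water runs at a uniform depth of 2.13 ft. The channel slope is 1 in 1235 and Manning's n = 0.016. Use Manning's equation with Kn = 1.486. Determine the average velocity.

V = 2.99 ft/s

For a circular section of diameter D = 6.72 ft at depth y = 2.13 ft, the central angle is θ = 2 arccos(1 − 2y/D) = 2.392 rad. Then A = (D²/8)(θ − sin θ) = 9.657 ft² and P = Dθ/2 = 8.037 ft.
Hydraulic radius R = A/P = 9.657/8.037 = 1.201 ft.
From Manning's equation, V = (1.486/n) R^(2/3) S^(1/2) = (1.486/0.016) × 1.201^(2/3) × 0.0008097^(1/2) = 2.99 ft/s.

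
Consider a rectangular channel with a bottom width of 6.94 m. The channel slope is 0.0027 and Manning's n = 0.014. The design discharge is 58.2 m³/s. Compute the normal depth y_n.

y_n = 1.95 m

Manning's equation rearranged: A R^(2/3) = nQ / (1·√S) = 0.014 × 58.2 / (√0.0027) = 15.68.
Try y = 2.34 m: A R^(2/3) = 20.3 — over.
Try y = 1.95 m: A R^(2/3) = 15.69 — close enough.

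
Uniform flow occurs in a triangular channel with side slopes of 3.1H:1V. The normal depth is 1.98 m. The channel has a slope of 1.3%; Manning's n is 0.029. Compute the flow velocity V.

For a triangular section with side slope z = 3.1: A = zy² = 3.1×1.98² = 12.15 m²; P = 2y√(1+z²) = 2×1.98×3.257 = 12.9 m.
Hydraulic radius R = A/P = 12.15/12.9 = 0.9422 m.
From Manning's equation, V = (1/n) R^(2/3) S^(1/2) = (1/0.029) × 0.9422^(2/3) × 0.013^(1/2) = 3.78 m/s.

V = 3.78 m/s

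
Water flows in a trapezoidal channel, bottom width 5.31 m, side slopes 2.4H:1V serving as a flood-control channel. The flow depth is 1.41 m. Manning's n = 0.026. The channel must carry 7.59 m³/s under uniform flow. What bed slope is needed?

S = 0.00027

With bottom width b = 5.31 m and side slope z = 2.4: A = (b + zy)y = (5.31 + 2.4×1.41)×1.41 = 12.26 m²; P = b + 2y√(1+z²) = 5.31 + 2×1.41×2.6 = 12.64 m.
Hydraulic radius R = A/P = 12.26/12.64 = 0.9697 m.
From Manning's equation, S = [nQ / (1 A R^(2/3))]² = [0.026 × 7.59 / (1 × 12.26 × 0.9697^(2/3))]² = 0.00027.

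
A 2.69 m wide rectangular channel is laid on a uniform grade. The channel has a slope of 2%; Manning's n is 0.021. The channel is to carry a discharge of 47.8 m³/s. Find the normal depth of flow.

Manning's equation rearranged: A R^(2/3) = nQ / (1·√S) = 0.021 × 47.8 / (√0.02) = 7.098.
Trying y = 2.01 m: A R^(2/3) = 4.682 — too small.
Trying y = 3.28 m: A R^(2/3) = 8.55 — too large.
Trying y = 2.81 m: A R^(2/3) = 7.096 — ≈ 7.098.

y_n = 2.81 m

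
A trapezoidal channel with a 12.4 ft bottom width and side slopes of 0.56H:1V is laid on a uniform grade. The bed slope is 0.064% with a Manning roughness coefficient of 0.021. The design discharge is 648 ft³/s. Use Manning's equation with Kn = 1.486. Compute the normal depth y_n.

Manning's equation rearranged: A R^(2/3) = nQ / (1.486·√S) = 0.021 × 648 / (1.486 × √0.00064) = 362.
Trying y = 9.66 ft: A R^(2/3) = 501.7 — high.
Trying y = 6.34 ft: A R^(2/3) = 244.3 — low.
Trying y = 8 ft: A R^(2/3) = 362.2 — matches.

y_n = 8 ft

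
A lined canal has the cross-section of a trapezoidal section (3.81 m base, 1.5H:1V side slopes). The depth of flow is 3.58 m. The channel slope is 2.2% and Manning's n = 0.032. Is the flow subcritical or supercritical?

With bottom width b = 3.81 m and side slope z = 1.5: A = (b + zy)y = (3.81 + 1.5×3.58)×3.58 = 32.86 m²; P = b + 2y√(1+z²) = 3.81 + 2×3.58×1.803 = 16.72 m.
Hydraulic radius R = A/P = 32.86/16.72 = 1.966 m.
V = (1/n) R^(2/3) √S = (1/0.032) × 1.966^(2/3) × √0.022 = 7.274 m/s. Hydraulic depth D_h = A/T = 32.86/14.55 = 2.259 m.
Froude number Fr = V/√(g·D_h) = 7.274/√(9.81×2.259) = 1.55, which is greater than 1, so the flow is supercritical.

supercritical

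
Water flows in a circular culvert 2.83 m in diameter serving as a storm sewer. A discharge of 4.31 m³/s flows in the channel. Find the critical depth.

At critical depth, Q² T / (g A³) = 1, i.e. A³/T = Q²/g = 4.31²/9.81 = 1.894.
Try y = 0.768 m: A³/T = 1.044 — low.
Try y = 1.13 m: A³/T = 4.646 — high.
Try y = 0.895 m: A³/T = 1.891 — ≈ 1.894.

y_c = 0.895 m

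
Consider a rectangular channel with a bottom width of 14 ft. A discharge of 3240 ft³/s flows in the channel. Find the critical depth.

y_c = 11.8 ft

For a rectangular channel, critical depth y_c = (q²/g)^(1/3) where q = Q/b = 3240/14 = 231.4 ft²/s.
So y_c = (231.4²/32.2)^(1/3) = 11.8 ft.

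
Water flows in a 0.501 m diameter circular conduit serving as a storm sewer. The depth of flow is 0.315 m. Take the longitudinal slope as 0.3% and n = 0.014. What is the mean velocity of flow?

For a circular section of diameter D = 0.501 m at depth y = 0.315 m, the central angle is θ = 2 arccos(1 − 2y/D) = 3.662 rad. Then A = (D²/8)(θ − sin θ) = 0.1305 m² and P = Dθ/2 = 0.9174 m.
Hydraulic radius R = A/P = 0.1305/0.9174 = 0.1423 m.
From Manning's equation, V = (1/n) R^(2/3) S^(1/2) = (1/0.014) × 0.1423^(2/3) × 0.003^(1/2) = 1.07 m/s.

V = 1.07 m/s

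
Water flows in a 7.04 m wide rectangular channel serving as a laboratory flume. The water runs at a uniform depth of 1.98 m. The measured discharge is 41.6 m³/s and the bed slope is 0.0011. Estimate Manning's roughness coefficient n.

Flow area A = b·y = 7.04 × 1.98 = 13.94 m². Wetted perimeter P = b + 2y = 7.04 + 2×1.98 = 11 m.
Hydraulic radius R = A/P = 13.94/11 = 1.267 m.
Rearranging Manning's equation: n = (1/Q) A R^(2/3) S^(1/2) = (1/41.6) × 13.94 × 1.267^(2/3) × √0.0011 = 0.013.

n = 0.013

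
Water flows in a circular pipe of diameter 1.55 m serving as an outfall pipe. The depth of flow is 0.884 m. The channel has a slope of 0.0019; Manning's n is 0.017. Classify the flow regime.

For a circular section of diameter D = 1.55 m at depth y = 0.884 m, the central angle is θ = 2 arccos(1 − 2y/D) = 3.424 rad. Then A = (D²/8)(θ − sin θ) = 1.112 m² and P = Dθ/2 = 2.653 m.
Hydraulic radius R = A/P = 1.112/2.653 = 0.419 m.
V = (1/n) R^(2/3) √S = (1/0.017) × 0.419^(2/3) × √0.0019 = 1.436 m/s. Hydraulic depth D_h = A/T = 1.112/1.535 = 0.7245 m.
Froude number Fr = V/√(g·D_h) = 1.436/√(9.81×0.7245) = 0.539, which is less than 1, so the flow is subcritical.

subcritical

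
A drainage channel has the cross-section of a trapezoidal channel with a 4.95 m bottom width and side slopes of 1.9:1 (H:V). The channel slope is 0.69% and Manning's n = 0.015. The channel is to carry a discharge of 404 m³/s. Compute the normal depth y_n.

y_n = 3.69 m

Manning's equation rearranged: A R^(2/3) = nQ / (1·√S) = 0.015 × 404 / (√0.0069) = 72.95.
Try y = 4.4 m: A R^(2/3) = 106.6 — over.
Try y = 3.09 m: A R^(2/3) = 50.12 — short.
Try y = 3.69 m: A R^(2/3) = 72.89 — close enough.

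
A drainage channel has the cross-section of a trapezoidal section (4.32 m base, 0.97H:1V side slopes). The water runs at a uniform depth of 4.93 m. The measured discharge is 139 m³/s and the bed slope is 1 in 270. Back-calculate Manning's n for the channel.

With bottom width b = 4.32 m and side slope z = 0.97: A = (b + zy)y = (4.32 + 0.97×4.93)×4.93 = 44.87 m²; P = b + 2y√(1+z²) = 4.32 + 2×4.93×1.393 = 18.06 m.
Hydraulic radius R = A/P = 44.87/18.06 = 2.485 m.
Rearranging Manning's equation: n = (1/Q) A R^(2/3) S^(1/2) = (1/139) × 44.87 × 2.485^(2/3) × √0.003704 = 0.036.

n = 0.036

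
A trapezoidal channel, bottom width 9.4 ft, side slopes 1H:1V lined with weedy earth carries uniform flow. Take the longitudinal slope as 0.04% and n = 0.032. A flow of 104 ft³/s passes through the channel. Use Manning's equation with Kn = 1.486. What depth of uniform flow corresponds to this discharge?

y_n = 4.23 ft

Manning's equation rearranged: A R^(2/3) = nQ / (1.486·√S) = 0.032 × 104 / (1.486 × √0.0004) = 112.
At y = 3.35 ft: A R^(2/3) = 73.62 — short.
At y = 4.23 ft: A R^(2/3) = 111.8 — matches.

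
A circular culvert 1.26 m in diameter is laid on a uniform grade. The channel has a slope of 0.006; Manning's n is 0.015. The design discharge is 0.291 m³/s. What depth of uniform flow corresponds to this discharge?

Manning's equation rearranged: A R^(2/3) = nQ / (1·√S) = 0.015 × 0.291 / (√0.006) = 0.05635.
Try y = 0.322 m: A R^(2/3) = 0.08259 — over.
Try y = 0.213 m: A R^(2/3) = 0.03588 — short.
Try y = 0.266 m: A R^(2/3) = 0.05639 — close enough.

y_n = 0.266 m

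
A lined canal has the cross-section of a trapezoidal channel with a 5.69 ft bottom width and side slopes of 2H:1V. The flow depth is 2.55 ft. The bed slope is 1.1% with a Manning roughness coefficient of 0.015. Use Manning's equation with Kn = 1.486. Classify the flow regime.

With bottom width b = 5.69 ft and side slope z = 2: A = (b + zy)y = (5.69 + 2×2.55)×2.55 = 27.51 ft²; P = b + 2y√(1+z²) = 5.69 + 2×2.55×2.236 = 17.09 ft.
Hydraulic radius R = A/P = 27.51/17.09 = 1.61 ft.
V = (1.486/n) R^(2/3) √S = (1.486/0.015) × 1.61^(2/3) × √0.011 = 14.27 ft/s. Hydraulic depth D_h = A/T = 27.51/15.89 = 1.732 ft.
Froude number Fr = V/√(g·D_h) = 14.27/√(32.2×1.732) = 1.91, which is greater than 1, so the flow is supercritical.

supercritical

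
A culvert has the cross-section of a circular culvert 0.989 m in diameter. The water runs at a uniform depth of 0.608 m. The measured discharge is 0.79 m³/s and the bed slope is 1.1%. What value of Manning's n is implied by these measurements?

n = 0.028

For a circular section of diameter D = 0.989 m at depth y = 0.608 m, the central angle is θ = 2 arccos(1 − 2y/D) = 3.605 rad. Then A = (D²/8)(θ − sin θ) = 0.4954 m² and P = Dθ/2 = 1.783 m.
Hydraulic radius R = A/P = 0.4954/1.783 = 0.2779 m.
Rearranging Manning's equation: n = (1/Q) A R^(2/3) S^(1/2) = (1/0.79) × 0.4954 × 0.2779^(2/3) × √0.011 = 0.028.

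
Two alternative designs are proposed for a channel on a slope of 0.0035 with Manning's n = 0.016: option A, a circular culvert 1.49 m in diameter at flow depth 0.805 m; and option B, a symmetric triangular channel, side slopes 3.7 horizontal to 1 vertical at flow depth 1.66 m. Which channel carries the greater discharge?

channel B

Channel A: For a circular section of diameter D = 1.49 m at depth y = 0.805 m, the central angle is θ = 2 arccos(1 − 2y/D) = 3.303 rad. Then A = (D²/8)(θ − sin θ) = 0.9611 m² and P = Dθ/2 = 2.461 m. Hydraulic radius R = A/P = 0.9611/2.461 = 0.3906 m. Q_A = (1/0.016)·0.9611·0.3906^(2/3)·√0.0035 = 1.899 m³/s.
Channel B: For a triangular section with side slope z = 3.7: A = zy² = 3.7×1.66² = 10.2 m²; P = 2y√(1+z²) = 2×1.66×3.833 = 12.72 m. Hydraulic radius R = A/P = 10.2/12.72 = 0.8013 m. Q_B = (1/0.016)·10.2·0.8013^(2/3)·√0.0035 = 32.52 m³/s.
Q_A = 1.899 m³/s vs Q_B = 32.52 m³/s, so channel B carries more.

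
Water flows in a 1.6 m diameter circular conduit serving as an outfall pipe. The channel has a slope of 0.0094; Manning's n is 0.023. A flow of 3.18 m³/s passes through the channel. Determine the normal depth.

Manning's equation rearranged: A R^(2/3) = nQ / (1·√S) = 0.023 × 3.18 / (√0.0094) = 0.7544.
At y = 0.742 m: A R^(2/3) = 0.4794 — short.
At y = 1.24 m: A R^(2/3) = 1.033 — over.
At y = 0.978 m: A R^(2/3) = 0.7543 — ≈ 0.7544.

y_n = 0.978 m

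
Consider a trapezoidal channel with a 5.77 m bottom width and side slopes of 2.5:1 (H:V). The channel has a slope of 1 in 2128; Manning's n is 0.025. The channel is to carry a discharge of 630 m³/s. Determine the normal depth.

Manning's equation rearranged: A R^(2/3) = nQ / (1·√S) = 0.025 × 630 / (√0.0004699) = 726.6.
Try y = 10.6 m: A R^(2/3) = 1058 — over.
Try y = 9.07 m: A R^(2/3) = 726.4 — matches.

y_n = 9.07 m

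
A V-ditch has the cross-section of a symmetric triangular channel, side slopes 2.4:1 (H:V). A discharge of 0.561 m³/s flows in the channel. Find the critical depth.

y_c = 0.407 m

At critical depth, Q² T / (g A³) = 1, i.e. A³/T = Q²/g = 0.561²/9.81 = 0.03208.
At y = 0.481 m: A³/T = 0.07415 — high.
At y = 0.325 m: A³/T = 0.01044 — low.
At y = 0.407 m: A³/T = 0.03216 — ≈ 0.03208.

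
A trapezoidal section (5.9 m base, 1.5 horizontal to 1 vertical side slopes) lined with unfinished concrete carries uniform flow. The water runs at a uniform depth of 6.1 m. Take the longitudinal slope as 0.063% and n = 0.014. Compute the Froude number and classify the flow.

With bottom width b = 5.9 m and side slope z = 1.5: A = (b + zy)y = (5.9 + 1.5×6.1)×6.1 = 91.8 m²; P = b + 2y√(1+z²) = 5.9 + 2×6.1×1.803 = 27.89 m.
Hydraulic radius R = A/P = 91.8/27.89 = 3.291 m.
V = (1/n) R^(2/3) √S = (1/0.014) × 3.291^(2/3) × √0.00063 = 3.967 m/s. Hydraulic depth D_h = A/T = 91.8/24.2 = 3.794 m.
Froude number Fr = V/√(g·D_h) = 3.967/√(9.81×3.794) = 0.65, which is less than 1, so the flow is subcritical.

subcritical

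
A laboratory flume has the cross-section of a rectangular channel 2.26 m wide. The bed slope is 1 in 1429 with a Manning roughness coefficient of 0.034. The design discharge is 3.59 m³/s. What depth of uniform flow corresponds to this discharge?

y_n = 2.43 m

Manning's equation rearranged: A R^(2/3) = nQ / (1·√S) = 0.034 × 3.59 / (√0.0006998) = 4.614.
Trying y = 1.68 m: A R^(2/3) = 2.923 — too small.
Trying y = 2.79 m: A R^(2/3) = 5.453 — too large.
Trying y = 2.43 m: A R^(2/3) = 4.619 — ≈ 4.614.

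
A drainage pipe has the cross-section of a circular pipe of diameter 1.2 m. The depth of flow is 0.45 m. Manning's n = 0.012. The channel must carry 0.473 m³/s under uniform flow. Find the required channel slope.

S = 0.0014

For a circular section of diameter D = 1.2 m at depth y = 0.45 m, the central angle is θ = 2 arccos(1 − 2y/D) = 2.636 rad. Then A = (D²/8)(θ − sin θ) = 0.3874 m² and P = Dθ/2 = 1.582 m.
Hydraulic radius R = A/P = 0.3874/1.582 = 0.2449 m.
From Manning's equation, S = [nQ / (1 A R^(2/3))]² = [0.012 × 0.473 / (1 × 0.3874 × 0.2449^(2/3))]² = 0.0014.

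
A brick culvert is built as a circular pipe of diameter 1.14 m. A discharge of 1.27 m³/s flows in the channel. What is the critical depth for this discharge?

y_c = 0.624 m

At critical depth, Q² T / (g A³) = 1, i.e. A³/T = Q²/g = 1.27²/9.81 = 0.1644.
At y = 0.517 m: A³/T = 0.08029 — low.
At y = 0.624 m: A³/T = 0.1648 — ≈ 0.1644.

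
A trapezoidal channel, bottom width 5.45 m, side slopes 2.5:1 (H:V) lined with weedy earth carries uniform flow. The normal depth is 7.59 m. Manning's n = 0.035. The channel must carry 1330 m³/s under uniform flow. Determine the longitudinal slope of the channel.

S = 0.00992

With bottom width b = 5.45 m and side slope z = 2.5: A = (b + zy)y = (5.45 + 2.5×7.59)×7.59 = 185.4 m²; P = b + 2y√(1+z²) = 5.45 + 2×7.59×2.693 = 46.32 m.
Hydraulic radius R = A/P = 185.4/46.32 = 4.002 m.
From Manning's equation, S = [nQ / (1 A R^(2/3))]² = [0.035 × 1330 / (1 × 185.4 × 4.002^(2/3))]² = 0.00992.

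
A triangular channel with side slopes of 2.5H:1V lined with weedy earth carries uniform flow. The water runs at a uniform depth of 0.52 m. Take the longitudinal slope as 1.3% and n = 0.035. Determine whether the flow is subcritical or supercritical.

subcritical

For a triangular section with side slope z = 2.5: A = zy² = 2.5×0.52² = 0.676 m²; P = 2y√(1+z²) = 2×0.52×2.693 = 2.8 m.
Hydraulic radius R = A/P = 0.676/2.8 = 0.2414 m.
V = (1/n) R^(2/3) √S = (1/0.035) × 0.2414^(2/3) × √0.013 = 1.263 m/s. Hydraulic depth D_h = A/T = 0.676/2.6 = 0.26 m.
Froude number Fr = V/√(g·D_h) = 1.263/√(9.81×0.26) = 0.791, which is less than 1, so the flow is subcritical.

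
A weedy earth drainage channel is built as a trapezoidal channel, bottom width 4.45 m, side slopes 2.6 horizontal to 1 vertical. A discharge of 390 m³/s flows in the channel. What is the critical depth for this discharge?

At critical depth, Q² T / (g A³) = 1, i.e. A³/T = Q²/g = 390²/9.81 = 15500.
Try y = 5.46 m: A³/T = 32130 — too large.
Try y = 3.88 m: A³/T = 7288 — too small.
Try y = 4.62 m: A³/T = 15450 — ≈ 15500.

y_c = 4.62 m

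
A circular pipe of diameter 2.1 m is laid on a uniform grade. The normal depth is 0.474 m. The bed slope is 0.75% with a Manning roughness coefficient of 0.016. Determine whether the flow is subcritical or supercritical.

supercritical

For a circular section of diameter D = 2.1 m at depth y = 0.474 m, the central angle is θ = 2 arccos(1 − 2y/D) = 1.98 rad. Then A = (D²/8)(θ − sin θ) = 0.586 m² and P = Dθ/2 = 2.079 m.
Hydraulic radius R = A/P = 0.586/2.079 = 0.2818 m.
V = (1/n) R^(2/3) √S = (1/0.016) × 0.2818^(2/3) × √0.0075 = 2.327 m/s. Hydraulic depth D_h = A/T = 0.586/1.756 = 0.3337 m.
Froude number Fr = V/√(g·D_h) = 2.327/√(9.81×0.3337) = 1.29, which is greater than 1, so the flow is supercritical.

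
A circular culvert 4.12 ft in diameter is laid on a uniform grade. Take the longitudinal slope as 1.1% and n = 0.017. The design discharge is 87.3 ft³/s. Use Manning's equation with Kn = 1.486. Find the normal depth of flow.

y_n = 2.54 ft

Manning's equation rearranged: A R^(2/3) = nQ / (1.486·√S) = 0.017 × 87.3 / (1.486 × √0.011) = 9.522.
Trying y = 3.12 ft: A R^(2/3) = 12.54 — high.
Trying y = 2.54 ft: A R^(2/3) = 9.518 — ≈ 9.522.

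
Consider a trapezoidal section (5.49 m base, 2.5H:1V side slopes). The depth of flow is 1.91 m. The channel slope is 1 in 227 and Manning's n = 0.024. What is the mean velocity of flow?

With bottom width b = 5.49 m and side slope z = 2.5: A = (b + zy)y = (5.49 + 2.5×1.91)×1.91 = 19.61 m²; P = b + 2y√(1+z²) = 5.49 + 2×1.91×2.693 = 15.78 m.
Hydraulic radius R = A/P = 19.61/15.78 = 1.243 m.
From Manning's equation, V = (1/n) R^(2/3) S^(1/2) = (1/0.024) × 1.243^(2/3) × 0.004405^(1/2) = 3.2 m/s.

V = 3.2 m/s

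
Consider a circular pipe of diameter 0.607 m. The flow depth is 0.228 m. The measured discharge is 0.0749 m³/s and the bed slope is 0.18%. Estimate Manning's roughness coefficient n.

n = 0.014

For a circular section of diameter D = 0.607 m at depth y = 0.228 m, the central angle is θ = 2 arccos(1 − 2y/D) = 2.639 rad. Then A = (D²/8)(θ − sin θ) = 0.09934 m² and P = Dθ/2 = 0.8009 m.
Hydraulic radius R = A/P = 0.09934/0.8009 = 0.124 m.
Rearranging Manning's equation: n = (1/Q) A R^(2/3) S^(1/2) = (1/0.0749) × 0.09934 × 0.124^(2/3) × √0.0018 = 0.014.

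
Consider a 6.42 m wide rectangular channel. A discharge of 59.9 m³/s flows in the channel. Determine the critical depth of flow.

y_c = 2.07 m

For a rectangular channel, critical depth y_c = (q²/g)^(1/3) where q = Q/b = 59.9/6.42 = 9.33 m²/s.
So y_c = (9.33²/9.81)^(1/3) = 2.07 m.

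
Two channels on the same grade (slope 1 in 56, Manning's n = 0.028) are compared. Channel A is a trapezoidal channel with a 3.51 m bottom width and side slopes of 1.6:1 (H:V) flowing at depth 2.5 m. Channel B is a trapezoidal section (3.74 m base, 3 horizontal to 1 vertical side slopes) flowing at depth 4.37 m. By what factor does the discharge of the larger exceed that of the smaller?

Channel A: With bottom width b = 3.51 m and side slope z = 1.6: A = (b + zy)y = (3.51 + 1.6×2.5)×2.5 = 18.77 m²; P = b + 2y√(1+z²) = 3.51 + 2×2.5×1.887 = 12.94 m. Hydraulic radius R = A/P = 18.77/12.94 = 1.45 m. Q_A = (1/0.028)·18.77·1.45^(2/3)·√0.01786 = 114.8 m³/s.
Channel B: With bottom width b = 3.74 m and side slope z = 3: A = (b + zy)y = (3.74 + 3×4.37)×4.37 = 73.63 m²; P = b + 2y√(1+z²) = 3.74 + 2×4.37×3.162 = 31.38 m. Hydraulic radius R = A/P = 73.63/31.38 = 2.347 m. Q_B = (1/0.028)·73.63·2.347^(2/3)·√0.01786 = 620.6 m³/s.
The larger discharge is 620.6 m³/s and the smaller is 114.8 m³/s; the ratio is 5.4.

5.4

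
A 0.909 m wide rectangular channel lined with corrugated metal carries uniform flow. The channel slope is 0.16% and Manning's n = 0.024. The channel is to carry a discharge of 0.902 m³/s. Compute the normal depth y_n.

y_n = 1.24 m

Manning's equation rearranged: A R^(2/3) = nQ / (1·√S) = 0.024 × 0.902 / (√0.0016) = 0.5412.
At y = 0.895 m: A R^(2/3) = 0.3657 — too small.
At y = 1.47 m: A R^(2/3) = 0.66 — too large.
At y = 1.24 m: A R^(2/3) = 0.5411 — close enough.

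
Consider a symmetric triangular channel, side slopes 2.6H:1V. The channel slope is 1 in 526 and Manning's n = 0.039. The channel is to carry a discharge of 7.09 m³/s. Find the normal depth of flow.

y_n = 1.69 m

Manning's equation rearranged: A R^(2/3) = nQ / (1·√S) = 0.039 × 7.09 / (√0.001901) = 6.342.
Trying y = 1.93 m: A R^(2/3) = 9.032 — high.
Trying y = 1.69 m: A R^(2/3) = 6.339 — close enough.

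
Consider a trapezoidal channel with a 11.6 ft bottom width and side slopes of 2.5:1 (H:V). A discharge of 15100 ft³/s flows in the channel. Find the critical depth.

y_c = 16.5 ft

At critical depth, Q² T / (g A³) = 1, i.e. A³/T = Q²/g = 15100²/32.2 = 7081000.
Try y = 19 ft: A³/T = 13280000 — too large.
Try y = 16.5 ft: A³/T = 7047000 — ≈ 7081000.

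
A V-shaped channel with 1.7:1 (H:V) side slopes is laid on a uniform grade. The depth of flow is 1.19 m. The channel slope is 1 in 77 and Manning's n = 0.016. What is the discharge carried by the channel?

For a triangular section with side slope z = 1.7: A = zy² = 1.7×1.19² = 2.407 m²; P = 2y√(1+z²) = 2×1.19×1.972 = 4.694 m.
Hydraulic radius R = A/P = 2.407/4.694 = 0.5129 m.
Manning's equation: Q = (1/n) A R^(2/3) S^(1/2) = (1/0.016) × 2.407 × 0.5129^(2/3) × 0.01299^(1/2) = 11 m³/s.

Q = 11 m³/s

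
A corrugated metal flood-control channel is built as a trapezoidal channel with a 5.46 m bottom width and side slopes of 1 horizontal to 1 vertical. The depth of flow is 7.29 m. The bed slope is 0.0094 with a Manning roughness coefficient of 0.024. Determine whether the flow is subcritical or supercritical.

supercritical

With bottom width b = 5.46 m and side slope z = 1: A = (b + zy)y = (5.46 + 1×7.29)×7.29 = 92.95 m²; P = b + 2y√(1+z²) = 5.46 + 2×7.29×1.414 = 26.08 m.
Hydraulic radius R = A/P = 92.95/26.08 = 3.564 m.
V = (1/n) R^(2/3) √S = (1/0.024) × 3.564^(2/3) × √0.0094 = 9.426 m/s. Hydraulic depth D_h = A/T = 92.95/20.04 = 4.638 m.
Froude number Fr = V/√(g·D_h) = 9.426/√(9.81×4.638) = 1.4, which is greater than 1, so the flow is supercritical.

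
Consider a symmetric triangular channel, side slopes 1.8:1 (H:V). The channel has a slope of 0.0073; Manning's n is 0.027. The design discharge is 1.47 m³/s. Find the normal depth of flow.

y_n = 0.74 m

Manning's equation rearranged: A R^(2/3) = nQ / (1·√S) = 0.027 × 1.47 / (√0.0073) = 0.4645.
Try y = 0.639 m: A R^(2/3) = 0.314 — short.
Try y = 0.845 m: A R^(2/3) = 0.6616 — over.
Try y = 0.74 m: A R^(2/3) = 0.4644 — matches.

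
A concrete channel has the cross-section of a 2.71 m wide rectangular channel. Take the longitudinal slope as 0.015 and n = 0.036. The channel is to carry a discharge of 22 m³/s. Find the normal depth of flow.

Manning's equation rearranged: A R^(2/3) = nQ / (1·√S) = 0.036 × 22 / (√0.015) = 6.467.
Try y = 3.03 m: A R^(2/3) = 7.859 — over.
Try y = 2.58 m: A R^(2/3) = 6.461 — close enough.

y_n = 2.58 m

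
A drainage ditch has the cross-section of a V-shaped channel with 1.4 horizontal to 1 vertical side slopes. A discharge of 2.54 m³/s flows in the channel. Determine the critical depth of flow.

At critical depth, Q² T / (g A³) = 1, i.e. A³/T = Q²/g = 2.54²/9.81 = 0.6577.
Try y = 0.818 m: A³/T = 0.3589 — short.
Try y = 0.923 m: A³/T = 0.6565 — matches.

y_c = 0.923 m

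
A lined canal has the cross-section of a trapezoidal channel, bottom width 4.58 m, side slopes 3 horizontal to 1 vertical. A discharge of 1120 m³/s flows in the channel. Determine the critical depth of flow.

At critical depth, Q² T / (g A³) = 1, i.e. A³/T = Q²/g = 1120²/9.81 = 127900.
Try y = 8.61 m: A³/T = 319200 — high.
Try y = 5.59 m: A³/T = 44590 — low.
Try y = 7.06 m: A³/T = 128100 — close enough.

y_c = 7.06 m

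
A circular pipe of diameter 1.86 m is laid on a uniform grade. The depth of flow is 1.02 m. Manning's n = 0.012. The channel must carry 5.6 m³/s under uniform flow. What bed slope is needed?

For a circular section of diameter D = 1.86 m at depth y = 1.02 m, the central angle is θ = 2 arccos(1 − 2y/D) = 3.335 rad. Then A = (D²/8)(θ − sin θ) = 1.526 m² and P = Dθ/2 = 3.102 m.
Hydraulic radius R = A/P = 1.526/3.102 = 0.4919 m.
From Manning's equation, S = [nQ / (1 A R^(2/3))]² = [0.012 × 5.6 / (1 × 1.526 × 0.4919^(2/3))]² = 0.005.

S = 0.005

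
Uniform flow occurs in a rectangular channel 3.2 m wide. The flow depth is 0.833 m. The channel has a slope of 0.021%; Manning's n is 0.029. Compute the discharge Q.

Flow area A = b·y = 3.2 × 0.833 = 2.666 m². Wetted perimeter P = b + 2y = 3.2 + 2×0.833 = 4.866 m.
Hydraulic radius R = A/P = 2.666/4.866 = 0.5478 m.
Manning's equation: Q = (1/n) A R^(2/3) S^(1/2) = (1/0.029) × 2.666 × 0.5478^(2/3) × 0.00021^(1/2) = 0.892 m³/s.

Q = 0.892 m³/s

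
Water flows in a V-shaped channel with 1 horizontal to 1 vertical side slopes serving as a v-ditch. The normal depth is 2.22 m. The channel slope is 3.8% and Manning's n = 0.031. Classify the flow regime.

supercritical

For a triangular section with side slope z = 1: A = zy² = 1×2.22² = 4.928 m²; P = 2y√(1+z²) = 2×2.22×1.414 = 6.279 m.
Hydraulic radius R = A/P = 4.928/6.279 = 0.7849 m.
V = (1/n) R^(2/3) √S = (1/0.031) × 0.7849^(2/3) × √0.038 = 5.351 m/s. Hydraulic depth D_h = A/T = 4.928/4.44 = 1.11 m.
Froude number Fr = V/√(g·D_h) = 5.351/√(9.81×1.11) = 1.62, which is greater than 1, so the flow is supercritical.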